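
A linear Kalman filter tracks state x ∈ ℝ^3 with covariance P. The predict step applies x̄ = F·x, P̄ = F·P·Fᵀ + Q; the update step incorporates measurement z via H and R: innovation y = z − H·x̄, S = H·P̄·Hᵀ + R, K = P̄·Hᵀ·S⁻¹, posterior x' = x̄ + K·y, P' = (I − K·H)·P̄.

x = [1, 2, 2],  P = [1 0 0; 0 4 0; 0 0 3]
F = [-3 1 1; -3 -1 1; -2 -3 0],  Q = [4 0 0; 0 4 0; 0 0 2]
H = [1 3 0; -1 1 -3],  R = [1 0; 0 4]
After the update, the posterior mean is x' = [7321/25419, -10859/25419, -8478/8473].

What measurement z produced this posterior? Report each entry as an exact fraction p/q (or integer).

x̄ = F·x = [1, -3, -8]
P̄ = F·P·Fᵀ + Q = [20 8 -6; 8 20 18; -6 18 42]
S = H·P̄·Hᵀ + R = [249 -120; -120 262]
K = P̄·Hᵀ·S⁻¹ = [6124/25419 1129/8473; 6388/25419 -383/8473; 56/8473 -3273/8473]
x' − x̄ = [-18098/25419, 65398/25419, 59306/8473] = K·y
y = (KᵀK)⁻¹·Kᵀ·(x' − x̄) = [7, -18]
z = y + H·x̄ = [7, -18] + [-8, 20] = [-1, 2]

z = [-1, 2]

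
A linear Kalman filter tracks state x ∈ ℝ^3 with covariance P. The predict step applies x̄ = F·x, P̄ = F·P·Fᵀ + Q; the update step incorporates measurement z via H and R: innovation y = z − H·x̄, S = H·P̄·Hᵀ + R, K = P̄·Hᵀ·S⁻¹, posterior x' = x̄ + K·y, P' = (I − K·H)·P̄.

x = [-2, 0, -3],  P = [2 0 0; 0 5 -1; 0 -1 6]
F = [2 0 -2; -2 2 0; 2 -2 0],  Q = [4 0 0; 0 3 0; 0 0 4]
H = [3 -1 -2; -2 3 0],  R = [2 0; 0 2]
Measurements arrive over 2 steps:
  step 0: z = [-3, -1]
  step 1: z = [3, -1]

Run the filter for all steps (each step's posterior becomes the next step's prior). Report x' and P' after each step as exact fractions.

step 0: x̄ = F·x = [2, 4, -4]
step 0: P̄ = F·P·Fᵀ + Q = [36 -4 4; -4 31 -28; 4 -28 32]
step 0: y = z − H·x̄ = [-13, -9]
step 0: S = H·P̄·Hᵀ + R = [349 -169; -169 473]
step 0: K = P̄·Hᵀ·S⁻¹ = [8749/34129 -2935/34129; 11609/68258 18723/68258; -6725/34129 -9041/34129]
step 0: x' = x̄ + K·y = [-19064/34129, -23196/34129, 32278/34129]
step 0: P' = (I − K·H)·P̄ = [72208/34129 46182/34129 76472/34129; 46182/34129 37029/34129 44954/34129; 76472/34129 44954/34129 98956/34129]
step 1: x̄ = F·x = [-102684/34129, -8264/34129, 8264/34129]
step 1: P̄ = F·P·Fᵀ + Q = [209396/34129 21968/34129 -21968/34129; 21968/34129 169879/34129 -67492/34129; -21968/34129 -67492/34129 204008/34129]
step 1: y = z − H·x̄ = [418703/34129, -214705/34129]
step 1: S = H·P̄·Hᵀ + R = [2800573/34129 -1207285/34129; -1207285/34129 2171137/34129]
step 1: K = P̄·Hᵀ·S⁻¹ = [7219237/33863361 -1489679/33863361; 62743/460726 133713/460726; -7865846/33863361 -6846650/33863361]
step 1: x' = x̄ + K·y = [-3945842/33863361, -91500/230363, -45228296/33863361]
step 1: P' = (I − K·H)·P̄ = [54837008/33863361 241938/230363 57253832/33863361; 241938/230363 29409/32909 228604/230363; 57253832/33863361 228604/230363 76944200/33863361]

step 0: x' = [-19064/34129, -23196/34129, 32278/34129], P' = [72208/34129 46182/34129 76472/34129; 46182/34129 37029/34129 44954/34129; 76472/34129 44954/34129 98956/34129]
step 1: x' = [-3945842/33863361, -91500/230363, -45228296/33863361], P' = [54837008/33863361 241938/230363 57253832/33863361; 241938/230363 29409/32909 228604/230363; 57253832/33863361 228604/230363 76944200/33863361]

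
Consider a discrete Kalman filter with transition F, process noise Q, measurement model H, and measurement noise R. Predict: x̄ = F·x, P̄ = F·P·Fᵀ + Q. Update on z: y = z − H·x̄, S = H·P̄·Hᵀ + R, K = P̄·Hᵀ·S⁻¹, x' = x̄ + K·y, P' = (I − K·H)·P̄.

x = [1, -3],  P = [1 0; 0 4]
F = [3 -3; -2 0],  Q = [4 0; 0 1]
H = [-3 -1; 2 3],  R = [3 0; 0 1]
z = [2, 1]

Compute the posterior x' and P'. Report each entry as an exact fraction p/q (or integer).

x̄ = F·x = [12, -2]
P̄ = F·P·Fᵀ + Q = [49 -6; -6 5]
y = z − H·x̄ = [36, -17]
S = H·P̄·Hᵀ + R = [413 -243; -243 170]
K = P̄·Hᵀ·S⁻¹ = [-4530/11161 -1223/11161; 2939/11161 4398/11161]
x' = x̄ + K·y = [-8357/11161, 8716/11161]
P' = (I − K·H)·P̄ = [5999/11161 -4407/11161; -4407/11161 4404/11161]

x' = [-8357/11161, 8716/11161]
P' = [5999/11161 -4407/11161; -4407/11161 4404/11161]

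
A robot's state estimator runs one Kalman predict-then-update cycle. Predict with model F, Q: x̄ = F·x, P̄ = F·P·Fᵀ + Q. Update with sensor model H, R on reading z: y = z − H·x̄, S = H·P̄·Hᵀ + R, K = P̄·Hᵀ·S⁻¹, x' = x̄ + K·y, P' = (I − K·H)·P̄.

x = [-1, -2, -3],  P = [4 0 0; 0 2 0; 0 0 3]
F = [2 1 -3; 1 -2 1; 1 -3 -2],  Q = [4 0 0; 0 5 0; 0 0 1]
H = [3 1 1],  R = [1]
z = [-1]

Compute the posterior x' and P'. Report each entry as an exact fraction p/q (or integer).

x̄ = F·x = [5, 0, 11]
P̄ = F·P·Fᵀ + Q = [49 -5 20; -5 20 10; 20 10 35]
y = z − H·x̄ = [-27]
S = H·P̄·Hᵀ + R = [607]
K = P̄·Hᵀ·S⁻¹ = [162/607; 15/607; 105/607]
x' = x̄ + K·y = [-1339/607, -405/607, 3842/607]
P' = (I − K·H)·P̄ = [3499/607 -5465/607 -4870/607; -5465/607 11915/607 4495/607; -4870/607 4495/607 10220/607]

x' = [-1339/607, -405/607, 3842/607]
P' = [3499/607 -5465/607 -4870/607; -5465/607 11915/607 4495/607; -4870/607 4495/607 10220/607]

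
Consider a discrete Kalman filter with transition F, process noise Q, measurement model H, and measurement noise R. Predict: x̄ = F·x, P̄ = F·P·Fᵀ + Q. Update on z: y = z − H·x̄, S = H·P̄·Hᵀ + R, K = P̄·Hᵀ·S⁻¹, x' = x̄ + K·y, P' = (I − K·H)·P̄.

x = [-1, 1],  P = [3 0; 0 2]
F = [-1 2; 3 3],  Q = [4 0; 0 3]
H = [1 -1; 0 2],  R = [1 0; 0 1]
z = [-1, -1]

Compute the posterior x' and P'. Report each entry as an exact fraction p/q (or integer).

x' = [-15/13, -669/1547]
P' = [15/13 3/13; 3/13 759/3094]

x̄ = F·x = [3, 0]
P̄ = F·P·Fᵀ + Q = [15 3; 3 48]
y = z − H·x̄ = [-4, -1]
S = H·P̄·Hᵀ + R = [58 -90; -90 193]
K = P̄·Hᵀ·S⁻¹ = [12/13 6/13; -45/3094 759/1547]
x' = x̄ + K·y = [-15/13, -669/1547]
P' = (I − K·H)·P̄ = [15/13 3/13; 3/13 759/3094]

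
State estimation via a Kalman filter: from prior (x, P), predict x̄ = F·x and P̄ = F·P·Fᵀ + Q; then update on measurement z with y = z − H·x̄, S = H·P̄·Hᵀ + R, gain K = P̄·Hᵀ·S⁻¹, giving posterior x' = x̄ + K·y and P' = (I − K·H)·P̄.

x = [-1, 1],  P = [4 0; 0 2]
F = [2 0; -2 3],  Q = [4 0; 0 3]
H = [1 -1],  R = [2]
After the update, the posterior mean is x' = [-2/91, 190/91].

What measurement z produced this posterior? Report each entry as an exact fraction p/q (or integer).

z = [-2]

x̄ = F·x = [-2, 5]
P̄ = F·P·Fᵀ + Q = [20 -16; -16 37]
S = H·P̄·Hᵀ + R = [91]
K = P̄·Hᵀ·S⁻¹ = [36/91; -53/91]
x' − x̄ = [180/91, -265/91] = K·y
y = (KᵀK)⁻¹·Kᵀ·(x' − x̄) = [5]
z = y + H·x̄ = [5] + [-7] = [-2]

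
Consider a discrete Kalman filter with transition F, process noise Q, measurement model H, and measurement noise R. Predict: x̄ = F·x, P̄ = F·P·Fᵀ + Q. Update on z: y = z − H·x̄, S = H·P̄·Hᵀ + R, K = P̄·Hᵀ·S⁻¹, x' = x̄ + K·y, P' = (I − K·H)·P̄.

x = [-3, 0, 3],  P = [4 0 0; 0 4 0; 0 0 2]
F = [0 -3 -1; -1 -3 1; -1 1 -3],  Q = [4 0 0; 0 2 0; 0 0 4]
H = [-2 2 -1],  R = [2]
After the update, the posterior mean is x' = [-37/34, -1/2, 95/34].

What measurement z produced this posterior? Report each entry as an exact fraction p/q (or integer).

x̄ = F·x = [-3, 6, -6]
P̄ = F·P·Fᵀ + Q = [42 34 -6; 34 44 -14; -6 -14 30]
S = H·P̄·Hᵀ + R = [136]
K = P̄·Hᵀ·S⁻¹ = [-5/68; 1/4; -23/68]
x' − x̄ = [65/34, -13/2, 299/34] = K·y
y = (KᵀK)⁻¹·Kᵀ·(x' − x̄) = [-26]
z = y + H·x̄ = [-26] + [24] = [-2]

z = [-2]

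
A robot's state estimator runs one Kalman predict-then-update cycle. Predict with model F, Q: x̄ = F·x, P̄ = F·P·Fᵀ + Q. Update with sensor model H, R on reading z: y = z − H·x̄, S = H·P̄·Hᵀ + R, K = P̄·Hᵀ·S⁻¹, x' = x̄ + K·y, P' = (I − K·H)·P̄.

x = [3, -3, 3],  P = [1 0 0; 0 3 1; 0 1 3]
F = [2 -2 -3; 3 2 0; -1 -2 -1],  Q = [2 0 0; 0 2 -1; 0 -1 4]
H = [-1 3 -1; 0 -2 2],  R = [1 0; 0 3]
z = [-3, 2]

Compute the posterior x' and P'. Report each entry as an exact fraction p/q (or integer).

x̄ = F·x = [3, 3, 0]
P̄ = F·P·Fᵀ + Q = [57 -12 27; -12 23 -18; 27 -18 24]
y = z − H·x̄ = [-9, 8]
S = H·P̄·Hᵀ + R = [523 -408; -408 335]
K = P̄·Hᵀ·S⁻¹ = [-8376/8741 -8166/8741; -291/8741 -2494/8741; -903/8741 1092/8741]
x' = x̄ + K·y = [36279/8741, 8890/8741, 16863/8741]
P' = (I − K·H)·P̄ = [130065/8741 54720/8741 42471/8741; 54720/8741 25344/8741 21603/8741; 42471/8741 21603/8741 23241/8741]

x' = [36279/8741, 8890/8741, 16863/8741]
P' = [130065/8741 54720/8741 42471/8741; 54720/8741 25344/8741 21603/8741; 42471/8741 21603/8741 23241/8741]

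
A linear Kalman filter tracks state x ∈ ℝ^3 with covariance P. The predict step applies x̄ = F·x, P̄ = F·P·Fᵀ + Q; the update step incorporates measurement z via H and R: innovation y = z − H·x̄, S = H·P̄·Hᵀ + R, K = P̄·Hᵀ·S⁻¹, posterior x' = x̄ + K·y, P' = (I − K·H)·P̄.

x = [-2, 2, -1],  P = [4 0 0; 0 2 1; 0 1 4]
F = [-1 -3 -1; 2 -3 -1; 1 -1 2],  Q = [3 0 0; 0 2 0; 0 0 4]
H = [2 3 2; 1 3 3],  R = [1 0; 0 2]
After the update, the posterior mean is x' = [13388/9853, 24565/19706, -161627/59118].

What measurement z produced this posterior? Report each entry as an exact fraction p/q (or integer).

x̄ = F·x = [-3, -9, -6]
P̄ = F·P·Fᵀ + Q = [35 20 -11; 20 46 1; -11 1 22]
S = H·P̄·Hᵀ + R = [807 723; 723 721]
K = P̄·Hᵀ·S⁻¹ = [5507/9853 -4675/9853; 4459/19706 -71/19706; -23909/59118 9577/19706]
x' − x̄ = [42947/9853, 201919/19706, 193081/59118] = K·y
y = (KᵀK)⁻¹·Kᵀ·(x' − x̄) = [46, 45]
z = y + H·x̄ = [46, 45] + [-45, -48] = [1, -3]

z = [1, -3]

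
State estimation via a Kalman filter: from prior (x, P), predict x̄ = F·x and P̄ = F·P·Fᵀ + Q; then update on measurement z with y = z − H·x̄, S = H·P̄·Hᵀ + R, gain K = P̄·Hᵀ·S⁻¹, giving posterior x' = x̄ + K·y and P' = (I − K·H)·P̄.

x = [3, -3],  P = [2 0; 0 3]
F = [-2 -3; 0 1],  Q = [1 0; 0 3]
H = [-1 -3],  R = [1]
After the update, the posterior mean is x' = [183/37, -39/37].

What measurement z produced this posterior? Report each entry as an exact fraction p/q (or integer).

x̄ = F·x = [3, -3]
P̄ = F·P·Fᵀ + Q = [36 -9; -9 6]
S = H·P̄·Hᵀ + R = [37]
K = P̄·Hᵀ·S⁻¹ = [-9/37; -9/37]
x' − x̄ = [72/37, 72/37] = K·y
y = (KᵀK)⁻¹·Kᵀ·(x' − x̄) = [-8]
z = y + H·x̄ = [-8] + [6] = [-2]

z = [-2]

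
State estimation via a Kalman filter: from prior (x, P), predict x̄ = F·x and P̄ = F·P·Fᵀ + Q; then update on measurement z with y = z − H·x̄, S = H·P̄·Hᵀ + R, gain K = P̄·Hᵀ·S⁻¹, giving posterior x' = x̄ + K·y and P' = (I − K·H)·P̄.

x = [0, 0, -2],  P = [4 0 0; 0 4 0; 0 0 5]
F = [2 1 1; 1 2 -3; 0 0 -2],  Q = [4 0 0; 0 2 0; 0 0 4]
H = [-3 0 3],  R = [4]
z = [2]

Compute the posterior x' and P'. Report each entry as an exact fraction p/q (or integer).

x' = [550/661, 2574/661, 1012/661]
P' = [5480/661 10840/661 5324/661; 10840/661 36718/661 10956/661; 5324/661 10956/661 5460/661]

x̄ = F·x = [-2, 6, 4]
P̄ = F·P·Fᵀ + Q = [29 1 -10; 1 67 30; -10 30 24]
y = z − H·x̄ = [-16]
S = H·P̄·Hᵀ + R = [661]
K = P̄·Hᵀ·S⁻¹ = [-117/661; 87/661; 102/661]
x' = x̄ + K·y = [550/661, 2574/661, 1012/661]
P' = (I − K·H)·P̄ = [5480/661 10840/661 5324/661; 10840/661 36718/661 10956/661; 5324/661 10956/661 5460/661]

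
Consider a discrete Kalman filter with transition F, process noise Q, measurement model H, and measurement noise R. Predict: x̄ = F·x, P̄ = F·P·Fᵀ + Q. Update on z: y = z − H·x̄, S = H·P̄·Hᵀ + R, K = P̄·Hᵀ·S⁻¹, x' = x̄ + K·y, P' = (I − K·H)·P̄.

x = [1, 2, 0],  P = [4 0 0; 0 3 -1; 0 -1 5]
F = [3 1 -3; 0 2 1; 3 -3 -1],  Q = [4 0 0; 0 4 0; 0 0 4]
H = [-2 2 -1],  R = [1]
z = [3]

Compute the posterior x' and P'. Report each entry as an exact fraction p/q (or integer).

x̄ = F·x = [5, 4, -3]
P̄ = F·P·Fᵀ + Q = [94 -4 34; -4 17 -18; 34 -18 66]
y = z − H·x̄ = [2]
S = H·P̄·Hᵀ + R = [751]
K = P̄·Hᵀ·S⁻¹ = [-230/751; 60/751; -170/751]
x' = x̄ + K·y = [3295/751, 3124/751, -2593/751]
P' = (I − K·H)·P̄ = [17694/751 10796/751 -13566/751; 10796/751 9167/751 -3318/751; -13566/751 -3318/751 20666/751]

x' = [3295/751, 3124/751, -2593/751]
P' = [17694/751 10796/751 -13566/751; 10796/751 9167/751 -3318/751; -13566/751 -3318/751 20666/751]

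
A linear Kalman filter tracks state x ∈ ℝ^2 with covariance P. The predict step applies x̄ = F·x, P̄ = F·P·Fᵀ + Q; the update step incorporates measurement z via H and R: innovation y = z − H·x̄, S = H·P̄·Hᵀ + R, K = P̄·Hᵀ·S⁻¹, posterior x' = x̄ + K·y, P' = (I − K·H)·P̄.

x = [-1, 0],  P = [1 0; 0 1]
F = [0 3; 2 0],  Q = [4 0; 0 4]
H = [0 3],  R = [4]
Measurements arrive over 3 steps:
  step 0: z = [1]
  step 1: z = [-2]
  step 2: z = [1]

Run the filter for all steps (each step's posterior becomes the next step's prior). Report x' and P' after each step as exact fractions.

step 0: x' = [0, 4/19], P' = [13 0; 0 8/19]
step 1: x' = [12/19, -84/127], P' = [148/19 0; 0 56/127]
step 2: x' = [-252/127, 525/1522], P' = [1012/127 0; 0 334/761]

step 0: x̄ = F·x = [0, -2]
step 0: P̄ = F·P·Fᵀ + Q = [13 0; 0 8]
step 0: y = z − H·x̄ = [7]
step 0: S = H·P̄·Hᵀ + R = [76]
step 0: K = P̄·Hᵀ·S⁻¹ = [0; 6/19]
step 0: x' = x̄ + K·y = [0, 4/19]
step 0: P' = (I − K·H)·P̄ = [13 0; 0 8/19]
step 1: x̄ = F·x = [12/19, 0]
step 1: P̄ = F·P·Fᵀ + Q = [148/19 0; 0 56]
step 1: y = z − H·x̄ = [-2]
step 1: S = H·P̄·Hᵀ + R = [508]
step 1: K = P̄·Hᵀ·S⁻¹ = [0; 42/127]
step 1: x' = x̄ + K·y = [12/19, -84/127]
step 1: P' = (I − K·H)·P̄ = [148/19 0; 0 56/127]
step 2: x̄ = F·x = [-252/127, 24/19]
step 2: P̄ = F·P·Fᵀ + Q = [1012/127 0; 0 668/19]
step 2: y = z − H·x̄ = [-53/19]
step 2: S = H·P̄·Hᵀ + R = [6088/19]
step 2: K = P̄·Hᵀ·S⁻¹ = [0; 501/1522]
step 2: x' = x̄ + K·y = [-252/127, 525/1522]
step 2: P' = (I − K·H)·P̄ = [1012/127 0; 0 334/761]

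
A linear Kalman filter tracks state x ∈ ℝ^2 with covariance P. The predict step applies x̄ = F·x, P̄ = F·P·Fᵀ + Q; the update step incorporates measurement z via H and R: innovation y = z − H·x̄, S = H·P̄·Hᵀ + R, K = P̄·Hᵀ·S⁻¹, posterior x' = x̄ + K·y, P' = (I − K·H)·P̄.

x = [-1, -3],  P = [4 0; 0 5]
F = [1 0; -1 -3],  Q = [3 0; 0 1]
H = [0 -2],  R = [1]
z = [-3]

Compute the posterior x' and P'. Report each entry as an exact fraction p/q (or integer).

x' = [-65/201, 310/201]
P' = [1343/201 -4/201; -4/201 50/201]

x̄ = F·x = [-1, 10]
P̄ = F·P·Fᵀ + Q = [7 -4; -4 50]
y = z − H·x̄ = [17]
S = H·P̄·Hᵀ + R = [201]
K = P̄·Hᵀ·S⁻¹ = [8/201; -100/201]
x' = x̄ + K·y = [-65/201, 310/201]
P' = (I − K·H)·P̄ = [1343/201 -4/201; -4/201 50/201]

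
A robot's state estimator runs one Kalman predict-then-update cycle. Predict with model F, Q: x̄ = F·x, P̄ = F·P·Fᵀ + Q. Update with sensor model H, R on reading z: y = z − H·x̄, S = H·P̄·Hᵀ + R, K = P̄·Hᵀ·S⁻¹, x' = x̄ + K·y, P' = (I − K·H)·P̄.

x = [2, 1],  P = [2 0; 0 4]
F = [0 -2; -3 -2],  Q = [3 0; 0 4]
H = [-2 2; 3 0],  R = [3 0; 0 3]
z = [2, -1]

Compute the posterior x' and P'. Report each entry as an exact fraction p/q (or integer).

x' = [-2211/5866, 1196/2933]
P' = [1921/5866 956/2933; 956/2933 3086/2933]

x̄ = F·x = [-2, -8]
P̄ = F·P·Fᵀ + Q = [19 16; 16 38]
y = z − H·x̄ = [14, 5]
S = H·P̄·Hᵀ + R = [103 -18; -18 174]
K = P̄·Hᵀ·S⁻¹ = [-3/2933 1921/5866; 1420/2933 956/2933]
x' = x̄ + K·y = [-2211/5866, 1196/2933]
P' = (I − K·H)·P̄ = [1921/5866 956/2933; 956/2933 3086/2933]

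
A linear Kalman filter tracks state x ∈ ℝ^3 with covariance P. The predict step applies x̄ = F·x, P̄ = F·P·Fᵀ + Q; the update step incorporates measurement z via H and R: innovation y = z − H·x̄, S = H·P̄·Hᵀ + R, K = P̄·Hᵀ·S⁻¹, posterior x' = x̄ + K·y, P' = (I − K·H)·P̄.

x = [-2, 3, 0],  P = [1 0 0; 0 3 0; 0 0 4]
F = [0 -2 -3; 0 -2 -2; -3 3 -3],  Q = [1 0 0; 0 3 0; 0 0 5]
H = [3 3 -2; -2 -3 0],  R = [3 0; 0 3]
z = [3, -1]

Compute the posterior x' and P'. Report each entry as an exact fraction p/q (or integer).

x̄ = F·x = [-6, -6, 15]
P̄ = F·P·Fᵀ + Q = [49 36 18; 36 31 6; 18 6 77]
y = z − H·x̄ = [69, -31]
S = H·P̄·Hᵀ + R = [1391 -1005; -1005 910]
K = P̄·Hᵀ·S⁻¹ = [-1548/51157 -66451/255785; 1233/51157 -7914/51157; -25778/51157 -157524/255785]
x' = x̄ + K·y = [-8789/255785, 23469/51157, -173391/255785]
P' = (I − K·H)·P̄ = [539619/255785 -58659/51157 381096/255785; -58659/51157 47020/51157 -19308/51157; 381096/255785 -19308/51157 620169/255785]

x' = [-8789/255785, 23469/51157, -173391/255785]
P' = [539619/255785 -58659/51157 381096/255785; -58659/51157 47020/51157 -19308/51157; 381096/255785 -19308/51157 620169/255785]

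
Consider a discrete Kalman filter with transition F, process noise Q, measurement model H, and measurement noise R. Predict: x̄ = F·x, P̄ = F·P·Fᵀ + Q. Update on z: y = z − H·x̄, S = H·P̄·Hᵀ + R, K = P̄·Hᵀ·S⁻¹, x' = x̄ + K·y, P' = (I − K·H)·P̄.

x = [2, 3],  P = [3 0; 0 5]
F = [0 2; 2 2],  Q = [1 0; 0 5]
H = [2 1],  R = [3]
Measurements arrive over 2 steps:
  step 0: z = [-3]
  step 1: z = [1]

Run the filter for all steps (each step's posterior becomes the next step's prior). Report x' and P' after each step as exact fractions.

step 0: x' = [-163/102, 115/204], P' = [110/51 -347/102; -347/102 1619/204]
step 1: x' = [16390/11459, -42891/22918], P' = [18555/11459 -24315/11459; -24315/11459 56958/11459]

step 0: x̄ = F·x = [6, 10]
step 0: P̄ = F·P·Fᵀ + Q = [21 20; 20 37]
step 0: y = z − H·x̄ = [-25]
step 0: S = H·P̄·Hᵀ + R = [204]
step 0: K = P̄·Hᵀ·S⁻¹ = [31/102; 77/204]
step 0: x' = x̄ + K·y = [-163/102, 115/204]
step 0: P' = (I − K·H)·P̄ = [110/51 -347/102; -347/102 1619/204]
step 1: x̄ = F·x = [115/102, -211/102]
step 1: P̄ = F·P·Fᵀ + Q = [1670/51 925/51; 925/51 926/51]
step 1: y = z − H·x̄ = [83/102]
step 1: S = H·P̄·Hᵀ + R = [11459/51]
step 1: K = P̄·Hᵀ·S⁻¹ = [4265/11459; 2776/11459]
step 1: x' = x̄ + K·y = [16390/11459, -42891/22918]
step 1: P' = (I − K·H)·P̄ = [18555/11459 -24315/11459; -24315/11459 56958/11459]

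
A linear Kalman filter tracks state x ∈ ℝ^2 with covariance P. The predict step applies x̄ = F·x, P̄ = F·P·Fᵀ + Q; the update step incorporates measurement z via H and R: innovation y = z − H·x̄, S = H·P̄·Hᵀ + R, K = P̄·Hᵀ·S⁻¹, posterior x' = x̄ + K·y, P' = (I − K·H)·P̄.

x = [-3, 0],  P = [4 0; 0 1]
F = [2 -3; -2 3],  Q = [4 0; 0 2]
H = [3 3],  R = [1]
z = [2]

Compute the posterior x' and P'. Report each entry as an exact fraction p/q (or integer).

x' = [-306/55, 342/55]
P' = [1451/55 -1447/55; -1447/55 1449/55]

x̄ = F·x = [-6, 6]
P̄ = F·P·Fᵀ + Q = [29 -25; -25 27]
y = z − H·x̄ = [2]
S = H·P̄·Hᵀ + R = [55]
K = P̄·Hᵀ·S⁻¹ = [12/55; 6/55]
x' = x̄ + K·y = [-306/55, 342/55]
P' = (I − K·H)·P̄ = [1451/55 -1447/55; -1447/55 1449/55]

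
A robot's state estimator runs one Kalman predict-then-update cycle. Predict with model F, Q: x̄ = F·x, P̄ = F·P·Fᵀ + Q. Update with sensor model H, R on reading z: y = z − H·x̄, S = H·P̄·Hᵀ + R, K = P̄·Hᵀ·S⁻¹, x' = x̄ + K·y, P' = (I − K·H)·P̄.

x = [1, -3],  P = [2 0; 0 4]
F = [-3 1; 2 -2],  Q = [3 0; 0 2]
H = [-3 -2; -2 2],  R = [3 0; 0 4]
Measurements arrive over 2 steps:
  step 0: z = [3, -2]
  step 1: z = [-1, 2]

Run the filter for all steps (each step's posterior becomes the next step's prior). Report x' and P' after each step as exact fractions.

step 0: x' = [-290/1323, -246/245], P' = [365/1323 -6/49; -6/49 114/245]
step 1: x' = [-1038138/5151379, 4466090/5151379], P' = [1383468/5151379 -606834/5151379; -606834/5151379 2262270/5151379]

step 0: x̄ = F·x = [-6, 8]
step 0: P̄ = F·P·Fᵀ + Q = [25 -20; -20 26]
step 0: y = z − H·x̄ = [1, -30]
step 0: S = H·P̄·Hᵀ + R = [92 86; 86 368]
step 0: K = P̄·Hᵀ·S⁻¹ = [-257/1323 -527/2646; -46/245 72/245]
step 0: x' = x̄ + K·y = [-290/1323, -246/245]
step 0: P' = (I − K·H)·P̄ = [365/1323 -6/49; -6/49 114/245]
step 1: x̄ = F·x = [-764/2205, 10384/6615]
step 1: P̄ = F·P·Fᵀ + Q = [4912/735 -7862/2205; -7862/2205 39322/6615]
step 1: y = z − H·x̄ = [7277/6615, -12122/6615]
step 1: S = H·P̄·Hᵀ + R = [291973/6615 155132/6615; 155132/6615 549268/6615]
step 1: K = P̄·Hᵀ·S⁻¹ = [-978912/5151379 -995151/5151379; -901346/5151379 1434552/5151379]
step 1: x' = x̄ + K·y = [-1038138/5151379, 4466090/5151379]
step 1: P' = (I − K·H)·P̄ = [1383468/5151379 -606834/5151379; -606834/5151379 2262270/5151379]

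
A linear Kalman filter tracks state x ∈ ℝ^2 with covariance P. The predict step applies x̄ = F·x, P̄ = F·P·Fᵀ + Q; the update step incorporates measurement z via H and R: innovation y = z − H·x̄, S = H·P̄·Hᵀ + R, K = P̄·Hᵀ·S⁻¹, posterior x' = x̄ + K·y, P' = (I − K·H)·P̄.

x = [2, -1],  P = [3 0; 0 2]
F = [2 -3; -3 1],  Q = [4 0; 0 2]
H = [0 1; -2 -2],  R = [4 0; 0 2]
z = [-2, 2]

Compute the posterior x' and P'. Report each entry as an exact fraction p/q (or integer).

x' = [279/161, -430/161]
P' = [634/161 -80/23; -80/23 564/161]

x̄ = F·x = [7, -7]
P̄ = F·P·Fᵀ + Q = [34 -24; -24 31]
y = z − H·x̄ = [5, 2]
S = H·P̄·Hᵀ + R = [35 -14; -14 70]
K = P̄·Hᵀ·S⁻¹ = [-20/23 -74/161; 141/161 -4/161]
x' = x̄ + K·y = [279/161, -430/161]
P' = (I − K·H)·P̄ = [634/161 -80/23; -80/23 564/161]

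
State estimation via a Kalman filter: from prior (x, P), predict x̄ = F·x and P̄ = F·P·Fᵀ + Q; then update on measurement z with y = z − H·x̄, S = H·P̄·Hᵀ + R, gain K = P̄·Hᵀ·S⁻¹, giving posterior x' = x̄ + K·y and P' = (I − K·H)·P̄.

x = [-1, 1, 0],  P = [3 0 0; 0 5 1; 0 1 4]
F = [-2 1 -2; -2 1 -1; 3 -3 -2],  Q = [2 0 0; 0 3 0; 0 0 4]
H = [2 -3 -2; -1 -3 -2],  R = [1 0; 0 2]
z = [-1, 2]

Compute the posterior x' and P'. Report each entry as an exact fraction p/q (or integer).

x̄ = F·x = [3, 3, -6]
P̄ = F·P·Fᵀ + Q = [31 22 -13; 22 22 -24; -13 -24 104]
y = z − H·x̄ = [-10, 2]
S = H·P̄·Hᵀ + R = [291 224; 224 439]
K = P̄·Hᵀ·S⁻¹ = [25562/77573 -25589/77573; 20374/77573 -17464/77573; -43566/77573 495/77573]
x' = x̄ + K·y = [-74079/77573, -5949/77573, -28788/77573]
P' = (I − K·H)·P̄ = [25580/77573 18434/77573 -14852/77573; 18434/77573 478322/77573 -709236/77573; -14852/77573 -709236/77573 1070785/77573]

x' = [-74079/77573, -5949/77573, -28788/77573]
P' = [25580/77573 18434/77573 -14852/77573; 18434/77573 478322/77573 -709236/77573; -14852/77573 -709236/77573 1070785/77573]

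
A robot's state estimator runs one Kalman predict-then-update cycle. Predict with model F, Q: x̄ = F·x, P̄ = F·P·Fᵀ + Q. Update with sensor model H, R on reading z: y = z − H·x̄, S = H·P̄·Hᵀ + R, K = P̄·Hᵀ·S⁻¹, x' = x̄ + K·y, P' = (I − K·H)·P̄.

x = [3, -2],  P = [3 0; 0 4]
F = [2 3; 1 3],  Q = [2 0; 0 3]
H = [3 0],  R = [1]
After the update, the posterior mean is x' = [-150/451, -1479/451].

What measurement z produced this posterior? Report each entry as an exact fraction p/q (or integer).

z = [-1]

x̄ = F·x = [0, -3]
P̄ = F·P·Fᵀ + Q = [50 42; 42 42]
S = H·P̄·Hᵀ + R = [451]
K = P̄·Hᵀ·S⁻¹ = [150/451; 126/451]
x' − x̄ = [-150/451, -126/451] = K·y
y = (KᵀK)⁻¹·Kᵀ·(x' − x̄) = [-1]
z = y + H·x̄ = [-1] + [0] = [-1]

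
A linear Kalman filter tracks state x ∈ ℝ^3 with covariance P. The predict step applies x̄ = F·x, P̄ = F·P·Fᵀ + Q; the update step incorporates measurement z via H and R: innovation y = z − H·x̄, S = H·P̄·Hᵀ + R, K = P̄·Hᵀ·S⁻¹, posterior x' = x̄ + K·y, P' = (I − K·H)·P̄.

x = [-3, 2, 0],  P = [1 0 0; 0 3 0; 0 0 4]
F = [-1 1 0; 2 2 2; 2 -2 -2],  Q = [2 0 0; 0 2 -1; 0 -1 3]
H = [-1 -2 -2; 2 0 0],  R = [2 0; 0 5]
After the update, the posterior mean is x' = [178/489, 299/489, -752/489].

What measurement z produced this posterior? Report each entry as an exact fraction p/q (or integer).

x̄ = F·x = [5, -2, -10]
P̄ = F·P·Fᵀ + Q = [6 4 -8; 4 34 -25; -8 -25 35]
S = H·P̄·Hᵀ + R = [68 4; 4 29]
K = P̄·Hᵀ·S⁻¹ = [5/978 202/489; -335/978 158/489; -71/489 -260/489]
x' − x̄ = [-2267/489, 1277/489, 4138/489] = K·y
y = (KᵀK)⁻¹·Kᵀ·(x' − x̄) = [-18, -11]
z = y + H·x̄ = [-18, -11] + [19, 10] = [1, -1]

z = [1, -1]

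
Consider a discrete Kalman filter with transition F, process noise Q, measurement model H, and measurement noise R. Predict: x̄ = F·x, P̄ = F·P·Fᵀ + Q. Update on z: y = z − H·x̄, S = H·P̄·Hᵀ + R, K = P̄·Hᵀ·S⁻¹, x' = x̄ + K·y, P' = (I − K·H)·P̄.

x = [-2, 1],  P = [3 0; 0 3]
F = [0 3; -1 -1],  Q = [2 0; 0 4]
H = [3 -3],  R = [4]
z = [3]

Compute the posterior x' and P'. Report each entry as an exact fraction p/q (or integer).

x̄ = F·x = [3, 1]
P̄ = F·P·Fᵀ + Q = [29 -9; -9 10]
y = z − H·x̄ = [-3]
S = H·P̄·Hᵀ + R = [517]
K = P̄·Hᵀ·S⁻¹ = [114/517; -57/517]
x' = x̄ + K·y = [1209/517, 688/517]
P' = (I − K·H)·P̄ = [1997/517 1845/517; 1845/517 1921/517]

x' = [1209/517, 688/517]
P' = [1997/517 1845/517; 1845/517 1921/517]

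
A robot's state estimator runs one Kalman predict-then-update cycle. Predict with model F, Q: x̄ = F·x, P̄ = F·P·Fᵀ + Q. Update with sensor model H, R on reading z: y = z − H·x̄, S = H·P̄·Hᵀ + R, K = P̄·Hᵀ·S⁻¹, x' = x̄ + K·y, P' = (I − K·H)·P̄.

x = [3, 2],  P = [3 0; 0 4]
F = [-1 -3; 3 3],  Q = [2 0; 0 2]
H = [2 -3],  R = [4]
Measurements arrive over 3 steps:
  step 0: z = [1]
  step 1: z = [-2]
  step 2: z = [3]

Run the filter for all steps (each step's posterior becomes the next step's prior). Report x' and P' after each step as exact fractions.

step 0: x' = [2251/1293, 385/431], P' = [5924/1293 1220/431; 1220/431 940/431]
step 1: x' = [-46164/1298947, 861522/1298947], P' = [2330254/1298947 1304892/1298947; 1304892/1298947 1280348/1298947]
step 2: x' = [-67206963/519810902, -276870483/259905451], P' = [465337053/259905451 259865016/259905451; 259865016/259905451 254606444/259905451]

step 0: x̄ = F·x = [-9, 15]
step 0: P̄ = F·P·Fᵀ + Q = [41 -45; -45 65]
step 0: y = z − H·x̄ = [64]
step 0: S = H·P̄·Hᵀ + R = [1293]
step 0: K = P̄·Hᵀ·S⁻¹ = [217/1293; -95/431]
step 0: x' = x̄ + K·y = [2251/1293, 385/431]
step 0: P' = (I − K·H)·P̄ = [5924/1293 1220/431; 1220/431 940/431]
step 1: x̄ = F·x = [-5716/1293, 3406/431]
step 1: P̄ = F·P·Fᵀ + Q = [55850/1293 -29024/431; -29024/431 49054/431]
step 1: y = z − H·x̄ = [39500/1293]
step 1: S = H·P̄·Hᵀ + R = [2597894/1293]
step 1: K = P̄·Hᵀ·S⁻¹ = [186458/1298947; -307815/1298947]
step 1: x' = x̄ + K·y = [-46164/1298947, 861522/1298947]
step 1: P' = (I − K·H)·P̄ = [2330254/1298947 1304892/1298947; 1304892/1298947 1280348/1298947]
step 2: x̄ = F·x = [-2538402/1298947, 2446074/1298947]
step 2: P̄ = F·P·Fᵀ + Q = [24280632/1298947 -34172598/1298947; -34172598/1298947 58581368/1298947]
step 2: y = z − H·x̄ = [1254759/99919]
step 2: S = H·P̄·Hᵀ + R = [79970908/99919]
step 2: K = P̄·Hᵀ·S⁻¹ = [5810733/39985454; -4694025/19992727]
step 2: x' = x̄ + K·y = [-67206963/519810902, -276870483/259905451]
step 2: P' = (I − K·H)·P̄ = [465337053/259905451 259865016/259905451; 259865016/259905451 254606444/259905451]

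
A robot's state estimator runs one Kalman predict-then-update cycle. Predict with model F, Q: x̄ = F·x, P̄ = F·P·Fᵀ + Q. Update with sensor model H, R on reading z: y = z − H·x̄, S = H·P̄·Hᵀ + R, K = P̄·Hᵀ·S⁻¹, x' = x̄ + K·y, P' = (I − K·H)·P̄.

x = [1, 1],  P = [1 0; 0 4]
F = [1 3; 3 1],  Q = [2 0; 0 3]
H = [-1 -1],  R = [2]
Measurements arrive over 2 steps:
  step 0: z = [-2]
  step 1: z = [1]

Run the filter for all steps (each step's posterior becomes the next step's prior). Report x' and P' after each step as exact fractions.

step 0: x̄ = F·x = [4, 4]
step 0: P̄ = F·P·Fᵀ + Q = [39 15; 15 16]
step 0: y = z − H·x̄ = [6]
step 0: S = H·P̄·Hᵀ + R = [87]
step 0: K = P̄·Hᵀ·S⁻¹ = [-18/29; -31/87]
step 0: x' = x̄ + K·y = [8/29, 54/29]
step 0: P' = (I − K·H)·P̄ = [159/29 -123/29; -123/29 431/87]
step 1: x̄ = F·x = [170/29, 78/29]
step 1: P̄ = F·P·Fᵀ + Q = [772/29 -322/29; -322/29 2771/87]
step 1: y = z − H·x̄ = [277/29]
step 1: S = H·P̄·Hᵀ + R = [3329/87]
step 1: K = P̄·Hᵀ·S⁻¹ = [-1350/3329; -1805/3329]
step 1: x' = x̄ + K·y = [6620/3329, -8287/3329]
step 1: P' = (I − K·H)·P̄ = [67672/3329 -64972/3329; -64972/3329 68582/3329]

step 0: x' = [8/29, 54/29], P' = [159/29 -123/29; -123/29 431/87]
step 1: x' = [6620/3329, -8287/3329], P' = [67672/3329 -64972/3329; -64972/3329 68582/3329]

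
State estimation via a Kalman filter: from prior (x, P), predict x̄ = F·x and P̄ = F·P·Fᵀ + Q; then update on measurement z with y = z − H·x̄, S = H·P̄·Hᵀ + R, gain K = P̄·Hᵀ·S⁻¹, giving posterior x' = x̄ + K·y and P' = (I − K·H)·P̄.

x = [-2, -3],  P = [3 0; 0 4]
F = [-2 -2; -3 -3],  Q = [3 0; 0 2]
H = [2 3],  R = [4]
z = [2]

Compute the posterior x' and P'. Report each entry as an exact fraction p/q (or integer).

x' = [326/1217, 678/1217]
P' = [2383/1217 -1338/1217; -1338/1217 1264/1217]

x̄ = F·x = [10, 15]
P̄ = F·P·Fᵀ + Q = [31 42; 42 65]
y = z − H·x̄ = [-63]
S = H·P̄·Hᵀ + R = [1217]
K = P̄·Hᵀ·S⁻¹ = [188/1217; 279/1217]
x' = x̄ + K·y = [326/1217, 678/1217]
P' = (I − K·H)·P̄ = [2383/1217 -1338/1217; -1338/1217 1264/1217]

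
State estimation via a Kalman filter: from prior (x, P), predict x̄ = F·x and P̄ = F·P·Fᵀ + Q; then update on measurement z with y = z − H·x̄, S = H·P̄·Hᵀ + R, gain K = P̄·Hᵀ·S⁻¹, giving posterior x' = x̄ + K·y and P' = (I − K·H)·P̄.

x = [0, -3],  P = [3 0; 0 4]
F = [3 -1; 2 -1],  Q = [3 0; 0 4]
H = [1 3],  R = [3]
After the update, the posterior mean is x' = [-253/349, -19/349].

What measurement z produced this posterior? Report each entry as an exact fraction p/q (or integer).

z = [-1]

x̄ = F·x = [3, 3]
P̄ = F·P·Fᵀ + Q = [34 22; 22 20]
S = H·P̄·Hᵀ + R = [349]
K = P̄·Hᵀ·S⁻¹ = [100/349; 82/349]
x' − x̄ = [-1300/349, -1066/349] = K·y
y = (KᵀK)⁻¹·Kᵀ·(x' − x̄) = [-13]
z = y + H·x̄ = [-13] + [12] = [-1]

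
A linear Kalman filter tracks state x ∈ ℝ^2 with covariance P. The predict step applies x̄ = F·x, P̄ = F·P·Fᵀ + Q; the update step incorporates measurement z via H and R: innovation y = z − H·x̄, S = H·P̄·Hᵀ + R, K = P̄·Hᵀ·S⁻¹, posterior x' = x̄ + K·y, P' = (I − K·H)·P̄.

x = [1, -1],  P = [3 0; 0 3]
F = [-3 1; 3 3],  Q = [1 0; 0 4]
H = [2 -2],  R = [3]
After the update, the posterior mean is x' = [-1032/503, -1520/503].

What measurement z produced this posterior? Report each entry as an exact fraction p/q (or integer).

z = [2]

x̄ = F·x = [-4, 0]
P̄ = F·P·Fᵀ + Q = [31 -18; -18 58]
S = H·P̄·Hᵀ + R = [503]
K = P̄·Hᵀ·S⁻¹ = [98/503; -152/503]
x' − x̄ = [980/503, -1520/503] = K·y
y = (KᵀK)⁻¹·Kᵀ·(x' − x̄) = [10]
z = y + H·x̄ = [10] + [-8] = [2]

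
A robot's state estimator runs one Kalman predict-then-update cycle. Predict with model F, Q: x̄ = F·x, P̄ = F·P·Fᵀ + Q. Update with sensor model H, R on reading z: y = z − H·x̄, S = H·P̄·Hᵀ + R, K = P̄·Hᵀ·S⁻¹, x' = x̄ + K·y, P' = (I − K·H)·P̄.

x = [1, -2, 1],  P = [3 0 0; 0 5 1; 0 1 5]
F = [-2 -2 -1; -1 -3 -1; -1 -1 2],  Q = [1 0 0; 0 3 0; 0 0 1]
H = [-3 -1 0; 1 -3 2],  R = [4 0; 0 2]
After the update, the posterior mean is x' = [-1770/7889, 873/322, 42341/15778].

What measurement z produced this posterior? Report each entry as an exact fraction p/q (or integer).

x̄ = F·x = [1, 4, 3]
P̄ = F·P·Fᵀ + Q = [42 46 3; 46 62 3; 3 3 25]
S = H·P̄·Hᵀ + R = [720 404; 404 402]
K = P̄·Hᵀ·S⁻¹ = [-2049/7889 293/7889; -67/322 -20/161; -2825/15778 2283/7889]
x' − x̄ = [-9659/7889, -415/322, -4993/15778] = K·y
y = (KᵀK)⁻¹·Kᵀ·(x' − x̄) = [5, 2]
z = y + H·x̄ = [5, 2] + [-7, -5] = [-2, -3]

z = [-2, -3]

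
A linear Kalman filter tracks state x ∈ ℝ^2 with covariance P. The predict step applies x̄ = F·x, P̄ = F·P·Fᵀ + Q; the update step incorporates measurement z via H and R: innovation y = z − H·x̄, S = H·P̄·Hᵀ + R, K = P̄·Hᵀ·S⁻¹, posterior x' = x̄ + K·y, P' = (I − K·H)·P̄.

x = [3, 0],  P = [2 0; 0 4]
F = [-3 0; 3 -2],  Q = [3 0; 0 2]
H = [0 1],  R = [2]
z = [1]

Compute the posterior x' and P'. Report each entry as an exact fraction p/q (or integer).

x' = [-99/19, 27/19]
P' = [237/19 -18/19; -18/19 36/19]

x̄ = F·x = [-9, 9]
P̄ = F·P·Fᵀ + Q = [21 -18; -18 36]
y = z − H·x̄ = [-8]
S = H·P̄·Hᵀ + R = [38]
K = P̄·Hᵀ·S⁻¹ = [-9/19; 18/19]
x' = x̄ + K·y = [-99/19, 27/19]
P' = (I − K·H)·P̄ = [237/19 -18/19; -18/19 36/19]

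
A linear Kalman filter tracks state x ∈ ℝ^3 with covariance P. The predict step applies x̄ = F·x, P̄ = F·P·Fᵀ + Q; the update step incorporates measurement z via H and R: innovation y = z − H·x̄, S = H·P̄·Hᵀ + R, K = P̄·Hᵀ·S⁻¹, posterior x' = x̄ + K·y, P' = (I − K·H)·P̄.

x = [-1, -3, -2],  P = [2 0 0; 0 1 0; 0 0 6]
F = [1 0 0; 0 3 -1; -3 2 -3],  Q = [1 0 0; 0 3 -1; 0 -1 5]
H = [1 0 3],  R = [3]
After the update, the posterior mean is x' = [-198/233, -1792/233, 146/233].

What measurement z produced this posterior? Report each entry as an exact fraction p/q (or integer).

z = [1]

x̄ = F·x = [-1, -7, 3]
P̄ = F·P·Fᵀ + Q = [3 0 -6; 0 18 23; -6 23 81]
S = H·P̄·Hᵀ + R = [699]
K = P̄·Hᵀ·S⁻¹ = [-5/233; 23/233; 79/233]
x' − x̄ = [35/233, -161/233, -553/233] = K·y
y = (KᵀK)⁻¹·Kᵀ·(x' − x̄) = [-7]
z = y + H·x̄ = [-7] + [8] = [1]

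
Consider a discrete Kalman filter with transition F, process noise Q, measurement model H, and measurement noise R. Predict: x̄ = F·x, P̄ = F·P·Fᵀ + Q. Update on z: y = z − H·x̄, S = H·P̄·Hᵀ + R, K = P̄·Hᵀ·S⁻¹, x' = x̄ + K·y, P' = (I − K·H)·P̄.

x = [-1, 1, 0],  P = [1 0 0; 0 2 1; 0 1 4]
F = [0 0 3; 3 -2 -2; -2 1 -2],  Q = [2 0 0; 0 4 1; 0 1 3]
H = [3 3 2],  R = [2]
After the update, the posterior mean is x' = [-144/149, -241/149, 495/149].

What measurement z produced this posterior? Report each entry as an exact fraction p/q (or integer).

z = [-1]

x̄ = F·x = [0, -5, 3]
P̄ = F·P·Fᵀ + Q = [38 -30 -21; -30 45 9; -21 9 21]
S = H·P̄·Hᵀ + R = [149]
K = P̄·Hᵀ·S⁻¹ = [-18/149; 63/149; 6/149]
x' − x̄ = [-144/149, 504/149, 48/149] = K·y
y = (KᵀK)⁻¹·Kᵀ·(x' − x̄) = [8]
z = y + H·x̄ = [8] + [-9] = [-1]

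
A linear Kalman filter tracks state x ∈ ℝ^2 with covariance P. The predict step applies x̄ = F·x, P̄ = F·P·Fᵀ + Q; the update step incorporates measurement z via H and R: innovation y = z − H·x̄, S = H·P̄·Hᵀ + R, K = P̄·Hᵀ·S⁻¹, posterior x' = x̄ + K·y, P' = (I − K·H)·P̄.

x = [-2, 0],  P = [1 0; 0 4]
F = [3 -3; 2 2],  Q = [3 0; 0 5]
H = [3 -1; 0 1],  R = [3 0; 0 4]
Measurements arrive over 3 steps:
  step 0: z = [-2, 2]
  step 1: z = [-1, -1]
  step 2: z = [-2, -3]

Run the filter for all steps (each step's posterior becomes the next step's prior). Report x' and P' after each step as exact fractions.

step 0: x' = [-510/787, 3038/10231], P' = [516/787 792/787; 792/787 31836/10231]
step 1: x' = [-17556603/20669239, -28977935/20669239], P' = [24599787/41338478 18203382/20669239; 18203382/20669239 59050164/20669239]
step 2: x' = [-229309744053/155237323975, -16301448913/6209492959], P' = [92015605551/155237323975 5420752884/6209492959; 5420752884/6209492959 17583101868/6209492959]

step 0: x̄ = F·x = [-6, -4]
step 0: P̄ = F·P·Fᵀ + Q = [48 -18; -18 25]
step 0: y = z − H·x̄ = [12, 6]
step 0: S = H·P̄·Hᵀ + R = [568 -79; -79 29]
step 0: K = P̄·Hᵀ·S⁻¹ = [252/787 198/787; -316/10231 7959/10231]
step 0: x' = x̄ + K·y = [-510/787, 3038/10231]
step 0: P' = (I − K·H)·P̄ = [516/787 792/787; 792/787 31836/10231]
step 1: x̄ = F·x = [-29004/10231, -7184/10231]
step 1: P̄ = F·P·Fᵀ + Q = [192261/10231 -150768/10231; -150768/10231 287699/10231]
step 1: y = z − H·x̄ = [69597/10231, -3047/10231]
step 1: S = H·P̄·Hᵀ + R = [2953349/10231 -740003/10231; -740003/10231 328623/10231]
step 1: K = P̄·Hᵀ·S⁻¹ = [12464199/41338478 9101691/41338478; -1480006/20669239 14762541/20669239]
step 1: x' = x̄ + K·y = [-17556603/20669239, -28977935/20669239]
step 1: P' = (I − K·H)·P̄ = [24599787/41338478 18203382/20669239; 18203382/20669239 59050164/20669239]
step 2: x̄ = F·x = [34263996/20669239, -93069076/20669239]
step 2: P̄ = F·P·Fᵀ + Q = [752994717/41338478 -280501623/20669239; -280501623/20669239 534373481/20669239]
step 2: y = z − H·x̄ = [-237199542/20669239, 31061359/20669239]
step 2: S = H·P̄·Hᵀ + R = [11335734325/41338478 -1375878350/20669239; -1375878350/20669239 617050437/20669239]
step 2: K = P̄·Hᵀ·S⁻¹ = [46842664851/155237323975 1355188221/6209492959; -440281072/6209492959 4395775467/6209492959]
step 2: x' = x̄ + K·y = [-229309744053/155237323975, -16301448913/6209492959]
step 2: P' = (I − K·H)·P̄ = [92015605551/155237323975 5420752884/6209492959; 5420752884/6209492959 17583101868/6209492959]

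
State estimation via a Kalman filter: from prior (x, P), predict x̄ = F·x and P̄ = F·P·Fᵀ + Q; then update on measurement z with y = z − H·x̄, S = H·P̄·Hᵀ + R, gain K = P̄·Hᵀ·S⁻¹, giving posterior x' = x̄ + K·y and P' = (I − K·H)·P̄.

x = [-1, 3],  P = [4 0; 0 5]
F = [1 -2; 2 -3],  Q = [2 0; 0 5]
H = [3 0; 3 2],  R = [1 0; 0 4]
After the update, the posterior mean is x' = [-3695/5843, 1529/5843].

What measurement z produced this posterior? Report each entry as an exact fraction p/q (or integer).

x̄ = F·x = [-7, -11]
P̄ = F·P·Fᵀ + Q = [26 38; 38 66]
S = H·P̄·Hᵀ + R = [235 462; 462 958]
K = P̄·Hᵀ·S⁻¹ = [1788/5843 77/5843; -2220/5843 2571/5843]
x' − x̄ = [37206/5843, 65802/5843] = K·y
y = (KᵀK)⁻¹·Kᵀ·(x' − x̄) = [19, 42]
z = y + H·x̄ = [19, 42] + [-21, -43] = [-2, -1]

z = [-2, -1]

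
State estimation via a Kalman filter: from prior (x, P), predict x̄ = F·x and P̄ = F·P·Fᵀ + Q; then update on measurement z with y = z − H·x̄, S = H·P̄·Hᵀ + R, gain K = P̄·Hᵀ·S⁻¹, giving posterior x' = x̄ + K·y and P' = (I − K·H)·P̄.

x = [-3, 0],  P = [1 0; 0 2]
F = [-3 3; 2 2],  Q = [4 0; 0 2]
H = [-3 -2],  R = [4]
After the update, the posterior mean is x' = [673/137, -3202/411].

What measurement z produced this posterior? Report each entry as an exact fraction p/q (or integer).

x̄ = F·x = [9, -6]
P̄ = F·P·Fᵀ + Q = [31 6; 6 14]
S = H·P̄·Hᵀ + R = [411]
K = P̄·Hᵀ·S⁻¹ = [-35/137; -46/411]
x' − x̄ = [-560/137, -736/411] = K·y
y = (KᵀK)⁻¹·Kᵀ·(x' − x̄) = [16]
z = y + H·x̄ = [16] + [-15] = [1]

z = [1]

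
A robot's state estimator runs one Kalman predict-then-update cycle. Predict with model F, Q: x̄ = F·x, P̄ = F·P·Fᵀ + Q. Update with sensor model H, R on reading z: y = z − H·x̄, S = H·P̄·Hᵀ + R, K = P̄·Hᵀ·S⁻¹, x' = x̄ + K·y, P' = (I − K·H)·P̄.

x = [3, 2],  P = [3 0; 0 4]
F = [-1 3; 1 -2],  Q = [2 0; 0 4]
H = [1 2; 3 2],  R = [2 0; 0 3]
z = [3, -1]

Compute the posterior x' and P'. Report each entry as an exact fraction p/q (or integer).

x̄ = F·x = [3, -1]
P̄ = F·P·Fᵀ + Q = [41 -27; -27 23]
y = z − H·x̄ = [2, -8]
S = H·P̄·Hᵀ + R = [27 -1; -1 140]
K = P̄·Hᵀ·S⁻¹ = [-1751/3779 1850/3779; 2625/3779 -926/3779]
x' = x̄ + K·y = [-6965/3779, 8879/3779]
P' = (I − K·H)·P̄ = [4526/3779 -4014/3779; -4014/3779 4632/3779]

x' = [-6965/3779, 8879/3779]
P' = [4526/3779 -4014/3779; -4014/3779 4632/3779]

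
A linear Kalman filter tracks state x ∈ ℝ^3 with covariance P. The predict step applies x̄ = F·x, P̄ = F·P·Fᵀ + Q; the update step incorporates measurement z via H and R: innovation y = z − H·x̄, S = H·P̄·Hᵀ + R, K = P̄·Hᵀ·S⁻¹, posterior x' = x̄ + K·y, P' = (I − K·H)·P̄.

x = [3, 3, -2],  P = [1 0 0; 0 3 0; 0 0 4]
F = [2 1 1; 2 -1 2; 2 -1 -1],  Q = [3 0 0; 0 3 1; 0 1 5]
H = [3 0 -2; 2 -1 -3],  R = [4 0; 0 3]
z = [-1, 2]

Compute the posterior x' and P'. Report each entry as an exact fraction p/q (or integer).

x' = [18849/7903, -61241/7903, 29093/7903]
P' = [14722/7903 -15793/7903 16467/7903; -15793/7903 146351/15806 -62817/15806; 16467/7903 -62817/15806 47443/15806]

x̄ = F·x = [7, -1, 5]
P̄ = F·P·Fᵀ + Q = [14 9 -3; 9 26 0; -3 0 16]
y = z − H·x̄ = [-12, 2]
S = H·P̄·Hᵀ + R = [230 192; 192 229]
K = P̄·Hᵀ·S⁻¹ = [2808/7903 -1388/7903; 7719/15806 -3512/7903; 979/15806 -2274/7903]
x' = x̄ + K·y = [18849/7903, -61241/7903, 29093/7903]
P' = (I − K·H)·P̄ = [14722/7903 -15793/7903 16467/7903; -15793/7903 146351/15806 -62817/15806; 16467/7903 -62817/15806 47443/15806]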